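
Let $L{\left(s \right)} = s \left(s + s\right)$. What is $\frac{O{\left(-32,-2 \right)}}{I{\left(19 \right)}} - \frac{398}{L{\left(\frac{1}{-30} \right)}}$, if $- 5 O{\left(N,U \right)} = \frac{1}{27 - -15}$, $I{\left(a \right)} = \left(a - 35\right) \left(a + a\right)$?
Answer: $- \frac{22867487999}{127680} \approx -1.791 \cdot 10^{5}$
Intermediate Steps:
$I{\left(a \right)} = 2 a \left(-35 + a\right)$ ($I{\left(a \right)} = \left(-35 + a\right) 2 a = 2 a \left(-35 + a\right)$)
$O{\left(N,U \right)} = - \frac{1}{210}$ ($O{\left(N,U \right)} = - \frac{1}{5 \left(27 - -15\right)} = - \frac{1}{5 \left(27 + 15\right)} = - \frac{1}{5 \cdot 42} = \left(- \frac{1}{5}\right) \frac{1}{42} = - \frac{1}{210}$)
$L{\left(s \right)} = 2 s^{2}$ ($L{\left(s \right)} = s 2 s = 2 s^{2}$)
$\frac{O{\left(-32,-2 \right)}}{I{\left(19 \right)}} - \frac{398}{L{\left(\frac{1}{-30} \right)}} = - \frac{1}{210 \cdot 2 \cdot 19 \left(-35 + 19\right)} - \frac{398}{2 \left(\frac{1}{-30}\right)^{2}} = - \frac{1}{210 \cdot 2 \cdot 19 \left(-16\right)} - \frac{398}{2 \left(- \frac{1}{30}\right)^{2}} = - \frac{1}{210 \left(-608\right)} - \frac{398}{2 \cdot \frac{1}{900}} = \left(- \frac{1}{210}\right) \left(- \frac{1}{608}\right) - 398 \frac{1}{\frac{1}{450}} = \frac{1}{127680} - 179100 = - \frac{22867487999}{127680}$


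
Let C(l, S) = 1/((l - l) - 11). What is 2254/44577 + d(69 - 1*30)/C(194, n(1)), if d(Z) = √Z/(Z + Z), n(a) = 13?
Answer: 2254/44577 - 11*√39/78 ≈ -0.83014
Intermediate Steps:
C(l, S) = -1/11 (C(l, S) = 1/(0 - 11) = 1/(-11) = -1/11)
d(Z) = 1/(2*√Z) (d(Z) = √Z/((2*Z)) = (1/(2*Z))*√Z = 1/(2*√Z))
2254/44577 + d(69 - 1*30)/C(194, n(1)) = 2254/44577 + (1/(2*√(69 - 1*30)))/(-1/11) = 2254*(1/44577) + (1/(2*√(69 - 30)))*(-11) = 2254/44577 + (1/(2*√39))*(-11) = 2254/44577 + ((√39/39)/2)*(-11) = 2254/44577 + (√39/78)*(-11) = 2254/44577 - 11*√39/78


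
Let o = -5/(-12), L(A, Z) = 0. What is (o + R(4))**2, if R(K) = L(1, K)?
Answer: 25/144 ≈ 0.17361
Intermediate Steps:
R(K) = 0
o = 5/12 (o = -5*(-1/12) = 5/12 ≈ 0.41667)
(o + R(4))**2 = (5/12 + 0)**2 = (5/12)**2 = 25/144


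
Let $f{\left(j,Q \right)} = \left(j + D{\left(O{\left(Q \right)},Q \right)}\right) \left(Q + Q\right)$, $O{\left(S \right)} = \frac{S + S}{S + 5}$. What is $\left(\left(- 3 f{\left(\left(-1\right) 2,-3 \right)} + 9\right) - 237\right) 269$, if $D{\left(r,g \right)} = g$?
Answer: $-85542$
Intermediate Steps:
$O{\left(S \right)} = \frac{2 S}{5 + S}$
$f{\left(j,Q \right)} = 2 Q \left(Q + j\right)$ ($f{\left(j,Q \right)} = \left(j + Q\right) \left(Q + Q\right) = \left(Q + j\right) 2 Q = 2 Q \left(Q + j\right)$)
$\left(\left(- 3 f{\left(\left(-1\right) 2,-3 \right)} + 9\right) - 237\right) 269 = \left(\left(- 3 \cdot 2 \left(-3\right) \left(-3 - 2\right) + 9\right) - 237\right) 269 = \left(\left(- 3 \cdot 2 \left(-3\right) \left(-5\right) + 9\right) - 237\right) 269 = \left(\left(\left(-3\right) 30 + 9\right) - 237\right) 269 = \left(\left(-90 + 9\right) - 237\right) 269 = \left(-81 - 237\right) 269 = \left(-318\right) 269 = -85542$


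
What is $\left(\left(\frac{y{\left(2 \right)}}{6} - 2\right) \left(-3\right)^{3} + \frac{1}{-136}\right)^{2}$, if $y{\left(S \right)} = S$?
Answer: $\frac{37442161}{18496} \approx 2024.3$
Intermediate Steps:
$\left(\left(\frac{y{\left(2 \right)}}{6} - 2\right) \left(-3\right)^{3} + \frac{1}{-136}\right)^{2} = \left(\left(\frac{2}{6} - 2\right) \left(-3\right)^{3} + \frac{1}{-136}\right)^{2} = \left(\left(2 \cdot \frac{1}{6} - 2\right) \left(-27\right) - \frac{1}{136}\right)^{2} = \left(\left(\frac{1}{3} - 2\right) \left(-27\right) - \frac{1}{136}\right)^{2} = \left(\left(- \frac{5}{3}\right) \left(-27\right) - \frac{1}{136}\right)^{2} = \left(45 - \frac{1}{136}\right)^{2} = \left(\frac{6119}{136}\right)^{2} = \frac{37442161}{18496}$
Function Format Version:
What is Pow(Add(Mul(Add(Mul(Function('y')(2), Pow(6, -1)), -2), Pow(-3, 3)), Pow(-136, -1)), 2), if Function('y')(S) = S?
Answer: Rational(37442161, 18496) ≈ 2024.3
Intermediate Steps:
Pow(Add(Mul(Add(Mul(Function('y')(2), Pow(6, -1)), -2), Pow(-3, 3)), Pow(-136, -1)), 2) = Pow(Add(Mul(Add(Mul(2, Pow(6, -1)), -2), Pow(-3, 3)), Pow(-136, -1)), 2) = Pow(Add(Mul(Add(Mul(2, Rational(1, 6)), -2), -27), Rational(-1, 136)), 2) = Pow(Add(Mul(Add(Rational(1, 3), -2), -27), Rational(-1, 136)), 2) = Pow(Add(Mul(Rational(-5, 3), -27), Rational(-1, 136)), 2) = Pow(Add(45, Rational(-1, 136)), 2) = Pow(Rational(6119, 136), 2) = Rational(37442161, 18496)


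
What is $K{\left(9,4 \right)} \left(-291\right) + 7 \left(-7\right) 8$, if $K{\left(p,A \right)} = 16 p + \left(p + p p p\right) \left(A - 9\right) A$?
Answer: $4252864$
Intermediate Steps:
$K{\left(p,A \right)} = 16 p + A \left(-9 + A\right) \left(p + p^{3}\right)$ ($K{\left(p,A \right)} = 16 p + \left(p + p^{2} p\right) \left(-9 + A\right) A = 16 p + \left(p + p^{3}\right) \left(-9 + A\right) A = 16 p + \left(-9 + A\right) \left(p + p^{3}\right) A = 16 p + A \left(-9 + A\right) \left(p + p^{3}\right)$)
$K{\left(9,4 \right)} \left(-291\right) + 7 \left(-7\right) 8 = 9 \left(16 + 4^{2} - 36 + 4^{2} \cdot 9^{2} - 36 \cdot 9^{2}\right) \left(-291\right) + 7 \left(-7\right) 8 = 9 \left(16 + 16 - 36 + 16 \cdot 81 - 36 \cdot 81\right) \left(-291\right) - 392 = 9 \left(16 + 16 - 36 + 1296 - 2916\right) \left(-291\right) - 392 = 9 \left(-1624\right) \left(-291\right) - 392 = \left(-14616\right) \left(-291\right) - 392 = 4253256 - 392 = 4252864$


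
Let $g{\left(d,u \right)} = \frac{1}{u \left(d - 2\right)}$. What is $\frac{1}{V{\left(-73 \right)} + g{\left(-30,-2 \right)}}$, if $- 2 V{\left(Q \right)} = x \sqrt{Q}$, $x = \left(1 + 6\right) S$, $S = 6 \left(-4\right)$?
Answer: $\frac{64}{2109800449} - \frac{344064 i \sqrt{73}}{2109800449} \approx 3.0335 \cdot 10^{-8} - 0.0013933 i$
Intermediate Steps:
$S = -24$
$x = -168$ ($x = \left(1 + 6\right) \left(-24\right) = 7 \left(-24\right) = -168$)
$V{\left(Q \right)} = 84 \sqrt{Q}$ ($V{\left(Q \right)} = - \frac{\left(-168\right) \sqrt{Q}}{2} = 84 \sqrt{Q}$)
$g{\left(d,u \right)} = \frac{1}{u \left(-2 + d\right)}$
$\frac{1}{V{\left(-73 \right)} + g{\left(-30,-2 \right)}} = \frac{1}{84 \sqrt{-73} + \frac{1}{\left(-2\right) \left(-2 - 30\right)}} = \frac{1}{84 i \sqrt{73} - \frac{1}{2 \left(-32\right)}} = \frac{1}{84 i \sqrt{73} - - \frac{1}{64}} = \frac{1}{84 i \sqrt{73} + \frac{1}{64}} = \frac{1}{\frac{1}{64} + 84 i \sqrt{73}}$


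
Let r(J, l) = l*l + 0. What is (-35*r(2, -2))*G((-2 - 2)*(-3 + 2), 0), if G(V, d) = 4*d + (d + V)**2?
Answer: -2240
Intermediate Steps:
r(J, l) = l**2 (r(J, l) = l**2 + 0 = l**2)
G(V, d) = (V + d)**2 + 4*d (G(V, d) = 4*d + (V + d)**2 = (V + d)**2 + 4*d)
(-35*r(2, -2))*G((-2 - 2)*(-3 + 2), 0) = (-35*(-2)**2)*(((-2 - 2)*(-3 + 2) + 0)**2 + 4*0) = (-35*4)*((-4*(-1) + 0)**2 + 0) = -140*((4 + 0)**2 + 0) = -140*(4**2 + 0) = -140*(16 + 0) = -140*16 = -2240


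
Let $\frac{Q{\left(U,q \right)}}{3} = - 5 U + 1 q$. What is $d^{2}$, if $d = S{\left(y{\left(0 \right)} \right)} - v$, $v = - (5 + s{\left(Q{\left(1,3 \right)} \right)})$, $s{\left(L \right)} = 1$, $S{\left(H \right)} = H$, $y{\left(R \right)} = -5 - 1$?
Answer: $0$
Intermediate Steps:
$y{\left(R \right)} = -6$ ($y{\left(R \right)} = -5 - 1 = -6$)
$Q{\left(U,q \right)} = - 15 U + 3 q$ ($Q{\left(U,q \right)} = 3 \left(- 5 U + 1 q\right) = 3 \left(- 5 U + q\right) = 3 \left(q - 5 U\right) = - 15 U + 3 q$)
$v = -6$ ($v = - (5 + 1) = \left(-1\right) 6 = -6$)
$d = 0$ ($d = -6 - -6 = -6 + 6 = 0$)
$d^{2} = 0^{2} = 0$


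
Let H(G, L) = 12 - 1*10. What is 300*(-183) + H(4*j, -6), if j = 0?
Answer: -54898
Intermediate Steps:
H(G, L) = 2 (H(G, L) = 12 - 10 = 2)
300*(-183) + H(4*j, -6) = 300*(-183) + 2 = -54900 + 2 = -54898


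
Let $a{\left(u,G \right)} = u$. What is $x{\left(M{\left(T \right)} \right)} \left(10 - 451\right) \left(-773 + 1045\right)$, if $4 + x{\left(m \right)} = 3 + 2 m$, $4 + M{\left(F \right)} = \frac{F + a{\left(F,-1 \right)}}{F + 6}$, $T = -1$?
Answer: $\frac{5877648}{5} \approx 1.1755 \cdot 10^{6}$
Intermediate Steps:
$M{\left(F \right)} = -4 + \frac{2 F}{6 + F}$ ($M{\left(F \right)} = -4 + \frac{F + F}{F + 6} = -4 + \frac{2 F}{6 + F}$)
$x{\left(m \right)} = -1 + 2 m$ ($x{\left(m \right)} = -4 + \left(3 + 2 m\right) = -1 + 2 m$)
$x{\left(M{\left(T \right)} \right)} \left(10 - 451\right) \left(-773 + 1045\right) = \left(-1 + 2 \frac{2 \left(-12 - -1\right)}{6 - 1}\right) \left(10 - 451\right) \left(-773 + 1045\right) = \left(-1 + 2 \frac{2 \left(-12 + 1\right)}{5}\right) \left(\left(-441\right) 272\right) = \left(-1 + 2 \cdot 2 \cdot \frac{1}{5} \left(-11\right)\right) \left(-119952\right) = \left(-1 + 2 \left(- \frac{22}{5}\right)\right) \left(-119952\right) = \left(-1 - \frac{44}{5}\right) \left(-119952\right) = \left(- \frac{49}{5}\right) \left(-119952\right) = \frac{5877648}{5}$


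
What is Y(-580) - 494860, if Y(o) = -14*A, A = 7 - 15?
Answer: -494748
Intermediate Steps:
A = -8
Y(o) = 112 (Y(o) = -14*(-8) = 112)
Y(-580) - 494860 = 112 - 494860 = -494748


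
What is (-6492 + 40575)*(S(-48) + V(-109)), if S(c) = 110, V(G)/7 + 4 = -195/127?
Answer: 308417067/127 ≈ 2.4285e+6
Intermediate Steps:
V(G) = -4921/127 (V(G) = -28 + 7*(-195/127) = -28 - 1365/127 = -4921/127)
(-6492 + 40575)*(S(-48) + V(-109)) = (-6492 + 40575)*(110 - 4921/127) = 34083*(9049/127) = 308417067/127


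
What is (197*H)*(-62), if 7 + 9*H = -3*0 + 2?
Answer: 61070/9 ≈ 6785.6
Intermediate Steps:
H = -5/9 (H = -7/9 + (-3*0 + 2)/9 = -7/9 + (0 + 2)/9 = -7/9 + (⅑)*2 = -7/9 + 2/9 = -5/9 ≈ -0.55556)
(197*H)*(-62) = (197*(-5/9))*(-62) = -985/9*(-62) = 61070/9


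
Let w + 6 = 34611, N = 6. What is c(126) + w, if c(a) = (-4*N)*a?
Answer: 31581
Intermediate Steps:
w = 34605 (w = -6 + 34611 = 34605)
c(a) = -24*a (c(a) = (-4*6)*a = -24*a)
c(126) + w = -24*126 + 34605 = -3024 + 34605 = 31581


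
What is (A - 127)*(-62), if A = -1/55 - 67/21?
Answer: 9324242/1155 ≈ 8072.9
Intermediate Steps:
A = -3706/1155 (A = -1*1/55 - 67*1/21 = -1/55 - 67/21 = -3706/1155 ≈ -3.2087)
(A - 127)*(-62) = (-3706/1155 - 127)*(-62) = -150391/1155*(-62) = 9324242/1155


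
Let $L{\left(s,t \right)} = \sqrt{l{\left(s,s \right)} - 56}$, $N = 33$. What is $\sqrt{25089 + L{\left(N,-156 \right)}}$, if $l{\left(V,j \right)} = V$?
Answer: $\sqrt{25089 + i \sqrt{23}} \approx 158.4 + 0.015 i$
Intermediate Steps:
$L{\left(s,t \right)} = \sqrt{-56 + s}$ ($L{\left(s,t \right)} = \sqrt{s - 56} = \sqrt{-56 + s}$)
$\sqrt{25089 + L{\left(N,-156 \right)}} = \sqrt{25089 + \sqrt{-56 + 33}} = \sqrt{25089 + \sqrt{-23}} = \sqrt{25089 + i \sqrt{23}}$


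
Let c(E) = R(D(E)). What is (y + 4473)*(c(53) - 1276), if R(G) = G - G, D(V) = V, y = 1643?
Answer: -7804016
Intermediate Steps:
R(G) = 0
c(E) = 0
(y + 4473)*(c(53) - 1276) = (1643 + 4473)*(0 - 1276) = 6116*(-1276) = -7804016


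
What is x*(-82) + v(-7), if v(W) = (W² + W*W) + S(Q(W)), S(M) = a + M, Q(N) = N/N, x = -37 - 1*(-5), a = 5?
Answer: 2728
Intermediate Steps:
x = -32 (x = -37 + 5 = -32)
Q(N) = 1
S(M) = 5 + M
v(W) = 6 + 2*W² (v(W) = (W² + W*W) + (5 + 1) = (W² + W²) + 6 = 2*W² + 6 = 6 + 2*W²)
x*(-82) + v(-7) = -32*(-82) + (6 + 2*(-7)²) = 2624 + (6 + 2*49) = 2624 + (6 + 98) = 2624 + 104 = 2728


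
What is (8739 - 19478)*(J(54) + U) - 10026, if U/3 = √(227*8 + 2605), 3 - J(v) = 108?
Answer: 1117569 - 32217*√4421 ≈ -1.0246e+6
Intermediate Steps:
J(v) = -105 (J(v) = 3 - 1*108 = 3 - 108 = -105)
U = 3*√4421 (U = 3*√(227*8 + 2605) = 3*√(1816 + 2605) = 3*√4421 ≈ 199.47)
(8739 - 19478)*(J(54) + U) - 10026 = (8739 - 19478)*(-105 + 3*√4421) - 10026 = -10739*(-105 + 3*√4421) - 10026 = (1127595 - 32217*√4421) - 10026 = 1117569 - 32217*√4421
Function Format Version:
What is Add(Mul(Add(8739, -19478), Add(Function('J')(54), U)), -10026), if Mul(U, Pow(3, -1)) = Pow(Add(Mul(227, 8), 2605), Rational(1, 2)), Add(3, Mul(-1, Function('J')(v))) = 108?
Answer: Add(1117569, Mul(-32217, Pow(4421, Rational(1, 2)))) ≈ -1.0246e+6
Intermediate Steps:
Function('J')(v) = -105 (Function('J')(v) = Add(3, Mul(-1, 108)) = Add(3, -108) = -105)
U = Mul(3, Pow(4421, Rational(1, 2))) (U = Mul(3, Pow(Add(Mul(227, 8), 2605), Rational(1, 2))) = Mul(3, Pow(Add(1816, 2605), Rational(1, 2))) = Mul(3, Pow(4421, Rational(1, 2))) ≈ 199.47)
Add(Mul(Add(8739, -19478), Add(Function('J')(54), U)), -10026) = Add(Mul(Add(8739, -19478), Add(-105, Mul(3, Pow(4421, Rational(1, 2))))), -10026) = Add(Mul(-10739, Add(-105, Mul(3, Pow(4421, Rational(1, 2))))), -10026) = Add(Add(1127595, Mul(-32217, Pow(4421, Rational(1, 2)))), -10026) = Add(1117569, Mul(-32217, Pow(4421, Rational(1, 2))))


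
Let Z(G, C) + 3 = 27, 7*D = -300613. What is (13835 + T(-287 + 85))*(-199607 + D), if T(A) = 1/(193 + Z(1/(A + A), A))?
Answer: -5097314504952/1519 ≈ -3.3557e+9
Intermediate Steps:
D = -300613/7 (D = (⅐)*(-300613) = -300613/7 ≈ -42945.)
Z(G, C) = 24 (Z(G, C) = -3 + 27 = 24)
T(A) = 1/217 (T(A) = 1/(193 + 24) = 1/217)
(13835 + T(-287 + 85))*(-199607 + D) = (13835 + 1/217)*(-199607 - 300613/7) = (3002196/217)*(-1697862/7) = -5097314504952/1519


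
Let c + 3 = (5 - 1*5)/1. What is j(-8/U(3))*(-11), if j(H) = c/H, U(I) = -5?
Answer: 165/8 ≈ 20.625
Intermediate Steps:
c = -3 (c = -3 + (5 - 1*5)/1 = -3 + (5 - 5)*1 = -3 + 0*1 = -3 + 0 = -3)
j(H) = -3/H
j(-8/U(3))*(-11) = -3/((-8/(-5)))*(-11) = -3/((-8*(-⅕)))*(-11) = -3/8/5*(-11) = -3*5/8*(-11) = -15/8*(-11) = 165/8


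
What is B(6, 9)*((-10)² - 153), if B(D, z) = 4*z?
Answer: -1908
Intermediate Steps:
B(6, 9)*((-10)² - 153) = (4*9)*((-10)² - 153) = 36*(100 - 153) = 36*(-53) = -1908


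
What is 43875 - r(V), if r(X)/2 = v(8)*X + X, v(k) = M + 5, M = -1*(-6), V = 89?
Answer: 41739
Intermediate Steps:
M = 6
v(k) = 11 (v(k) = 6 + 5 = 11)
r(X) = 24*X (r(X) = 2*(11*X + X) = 2*(12*X) = 24*X)
43875 - r(V) = 43875 - 24*89 = 43875 - 1*2136 = 43875 - 2136 = 41739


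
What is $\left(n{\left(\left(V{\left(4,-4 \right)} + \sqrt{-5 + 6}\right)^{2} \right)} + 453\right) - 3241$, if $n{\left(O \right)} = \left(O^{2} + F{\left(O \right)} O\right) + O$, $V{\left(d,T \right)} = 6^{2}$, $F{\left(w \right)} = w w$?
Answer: $2567599151$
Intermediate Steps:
$F{\left(w \right)} = w^{2}$
$V{\left(d,T \right)} = 36$
$n{\left(O \right)} = O + O^{2} + O^{3}$ ($n{\left(O \right)} = \left(O^{2} + O^{2} O\right) + O = \left(O^{2} + O^{3}\right) + O = O + O^{2} + O^{3}$)
$\left(n{\left(\left(V{\left(4,-4 \right)} + \sqrt{-5 + 6}\right)^{2} \right)} + 453\right) - 3241 = \left(\left(36 + \sqrt{-5 + 6}\right)^{2} \left(1 + \left(36 + \sqrt{-5 + 6}\right)^{2} + \left(\left(36 + \sqrt{-5 + 6}\right)^{2}\right)^{2}\right) + 453\right) - 3241 = \left(\left(36 + \sqrt{1}\right)^{2} \left(1 + \left(36 + \sqrt{1}\right)^{2} + \left(\left(36 + \sqrt{1}\right)^{2}\right)^{2}\right) + 453\right) - 3241 = \left(\left(36 + 1\right)^{2} \left(1 + \left(36 + 1\right)^{2} + \left(\left(36 + 1\right)^{2}\right)^{2}\right) + 453\right) - 3241 = \left(37^{2} \left(1 + 37^{2} + \left(37^{2}\right)^{2}\right) + 453\right) - 3241 = \left(1369 \left(1 + 1369 + 1369^{2}\right) + 453\right) - 3241 = \left(1369 \left(1 + 1369 + 1874161\right) + 453\right) - 3241 = \left(1369 \cdot 1875531 + 453\right) - 3241 = \left(2567601939 + 453\right) - 3241 = 2567602392 - 3241 = 2567599151$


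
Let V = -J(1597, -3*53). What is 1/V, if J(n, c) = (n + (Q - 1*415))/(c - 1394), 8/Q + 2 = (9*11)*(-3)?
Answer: 464347/353410 ≈ 1.3139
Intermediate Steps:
Q = -8/299 (Q = 8/(-2 + (9*11)*(-3)) = 8/(-2 + 99*(-3)) = 8/(-2 - 297) = 8/(-299) = 8*(-1/299) = -8/299 ≈ -0.026756)
J(n, c) = (-124093/299 + n)/(-1394 + c) (J(n, c) = (n + (-8/299 - 1*415))/(c - 1394) = (n + (-8/299 - 415))/(-1394 + c) = (n - 124093/299)/(-1394 + c) = (-124093/299 + n)/(-1394 + c))
V = 353410/464347 (V = -(-124093/299 + 1597)/(-1394 - 3*53) = -353410/((-1394 - 159)*299) = -353410/((-1553)*299) = -(-1)*353410/(1553*299) = -1*(-353410/464347) = 353410/464347 ≈ 0.76109)
1/V = 1/(353410/464347) = 464347/353410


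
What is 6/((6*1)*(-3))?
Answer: -1/3 ≈ -0.33333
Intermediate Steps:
6/((6*1)*(-3)) = 6/(6*(-3)) = 6/(-18) = -1/18*6 = -1/3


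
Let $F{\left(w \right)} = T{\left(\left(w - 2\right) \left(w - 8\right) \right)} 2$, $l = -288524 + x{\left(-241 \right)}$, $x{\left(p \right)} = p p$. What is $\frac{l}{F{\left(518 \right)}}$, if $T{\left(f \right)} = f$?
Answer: $- \frac{230443}{526320} \approx -0.43784$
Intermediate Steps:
$x{\left(p \right)} = p^{2}$
$l = -230443$ ($l = -288524 + \left(-241\right)^{2} = -288524 + 58081 = -230443$)
$F{\left(w \right)} = 2 \left(-8 + w\right) \left(-2 + w\right)$ ($F{\left(w \right)} = \left(w - 2\right) \left(w - 8\right) 2 = \left(-2 + w\right) \left(-8 + w\right) 2 = \left(-8 + w\right) \left(-2 + w\right) 2 = 2 \left(-8 + w\right) \left(-2 + w\right)$)
$\frac{l}{F{\left(518 \right)}} = - \frac{230443}{32 - 10360 + 2 \cdot 518^{2}} = - \frac{230443}{32 - 10360 + 2 \cdot 268324} = - \frac{230443}{32 - 10360 + 536648} = - \frac{230443}{526320}$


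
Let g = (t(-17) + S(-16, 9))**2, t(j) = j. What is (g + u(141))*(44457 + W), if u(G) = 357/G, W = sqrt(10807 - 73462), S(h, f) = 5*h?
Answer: 19665198294/47 + 442342*I*sqrt(62655)/47 ≈ 4.1841e+8 + 2.3558e+6*I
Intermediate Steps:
g = 9409 (g = (-17 + 5*(-16))**2 = (-17 - 80)**2 = (-97)**2 = 9409)
W = I*sqrt(62655) (W = sqrt(-62655) = I*sqrt(62655) ≈ 250.31*I)
(g + u(141))*(44457 + W) = (9409 + 357/141)*(44457 + I*sqrt(62655)) = (9409 + 357*(1/141))*(44457 + I*sqrt(62655)) = (9409 + 119/47)*(44457 + I*sqrt(62655)) = 442342*(44457 + I*sqrt(62655))/47 = 19665198294/47 + 442342*I*sqrt(62655)/47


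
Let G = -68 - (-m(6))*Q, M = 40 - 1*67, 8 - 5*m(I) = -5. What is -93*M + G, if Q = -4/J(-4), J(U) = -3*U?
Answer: 36632/15 ≈ 2442.1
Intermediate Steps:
m(I) = 13/5 (m(I) = 8/5 - 1/5*(-5) = 8/5 + 1 = 13/5)
M = -27 (M = 40 - 67 = -27)
Q = -1/3 (Q = -4/((-3*(-4))) = -4/12 = -4*1/12 = -1/3 ≈ -0.33333)
G = -1033/15 (G = -68 - (-1*13/5)*(-1)/3 = -68 - (-13)*(-1)/(5*3) = -68 - 1*13/15 = -68 - 13/15 = -1033/15 ≈ -68.867)
-93*M + G = -93*(-27) - 1033/15 = 2511 - 1033/15 = 36632/15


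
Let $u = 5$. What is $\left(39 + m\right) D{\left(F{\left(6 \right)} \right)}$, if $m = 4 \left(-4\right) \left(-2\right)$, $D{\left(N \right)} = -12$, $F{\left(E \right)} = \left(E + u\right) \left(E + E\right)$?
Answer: $-852$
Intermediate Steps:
$F{\left(E \right)} = 2 E \left(5 + E\right)$ ($F{\left(E \right)} = \left(E + 5\right) \left(E + E\right) = \left(5 + E\right) 2 E = 2 E \left(5 + E\right)$)
$m = 32$ ($m = \left(-16\right) \left(-2\right) = 32$)
$\left(39 + m\right) D{\left(F{\left(6 \right)} \right)} = \left(39 + 32\right) \left(-12\right) = 71 \left(-12\right) = -852$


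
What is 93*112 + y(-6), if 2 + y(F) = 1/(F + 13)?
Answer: 72899/7 ≈ 10414.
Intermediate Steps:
y(F) = -2 + 1/(13 + F) (y(F) = -2 + 1/(F + 13) = -2 + 1/(13 + F))
93*112 + y(-6) = 93*112 + (-25 - 2*(-6))/(13 - 6) = 10416 + (-25 + 12)/7 = 10416 + (⅐)*(-13) = 10416 - 13/7 = 72899/7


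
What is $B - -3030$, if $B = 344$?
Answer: $3374$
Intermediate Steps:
$B - -3030 = 344 - -3030 = 344 + 3030 = 3374$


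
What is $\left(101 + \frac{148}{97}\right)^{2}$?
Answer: $\frac{98903025}{9409} \approx 10512.0$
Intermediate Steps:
$\left(101 + \frac{148}{97}\right)^{2} = \left(\frac{9945}{97}\right)^{2} = \frac{98903025}{9409}$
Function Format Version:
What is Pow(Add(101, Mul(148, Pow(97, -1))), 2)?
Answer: Rational(98903025, 9409) ≈ 10512.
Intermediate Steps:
Pow(Add(101, Mul(148, Pow(97, -1))), 2) = Pow(Add(101, Mul(148, Rational(1, 97))), 2) = Pow(Add(101, Rational(148, 97)), 2) = Pow(Rational(9945, 97), 2) = Rational(98903025, 9409)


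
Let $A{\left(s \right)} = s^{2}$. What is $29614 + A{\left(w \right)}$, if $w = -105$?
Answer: $40639$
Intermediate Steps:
$29614 + A{\left(w \right)} = 29614 + \left(-105\right)^{2} = 29614 + 11025 = 40639$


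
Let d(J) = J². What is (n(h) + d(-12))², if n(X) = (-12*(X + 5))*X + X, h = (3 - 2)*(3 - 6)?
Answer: 45369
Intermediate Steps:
h = -3 (h = 1*(-3) = -3)
n(X) = X + X*(-60 - 12*X) (n(X) = (-12*(5 + X))*X + X = (-60 - 12*X)*X + X = X*(-60 - 12*X) + X = X + X*(-60 - 12*X))
(n(h) + d(-12))² = (-1*(-3)*(59 + 12*(-3)) + (-12)²)² = (-1*(-3)*(59 - 36) + 144)² = (-1*(-3)*23 + 144)² = (69 + 144)² = 213² = 45369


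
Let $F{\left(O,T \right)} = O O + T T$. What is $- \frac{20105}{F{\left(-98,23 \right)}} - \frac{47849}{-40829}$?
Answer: $- \frac{336013128}{413720257} \approx -0.81217$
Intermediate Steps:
$F{\left(O,T \right)} = O^{2} + T^{2}$
$- \frac{20105}{F{\left(-98,23 \right)}} - \frac{47849}{-40829} = - \frac{20105}{\left(-98\right)^{2} + 23^{2}} - \frac{47849}{-40829} = - \frac{20105}{9604 + 529} - - \frac{47849}{40829} = - \frac{20105}{10133} + \frac{47849}{40829} = - \frac{336013128}{413720257}$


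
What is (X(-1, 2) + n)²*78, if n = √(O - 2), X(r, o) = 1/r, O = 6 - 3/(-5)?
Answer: 2184/5 - 156*√115/5 ≈ 102.22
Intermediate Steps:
O = 33/5 (O = 6 - 3*(-1)/5 = 6 - 1*(-⅗) = 6 + ⅗ = 33/5 ≈ 6.6000)
n = √115/5 (n = √(33/5 - 2) = √(23/5) = √115/5 ≈ 2.1448)
(X(-1, 2) + n)²*78 = (1/(-1) + √115/5)²*78 = (-1 + √115/5)²*78 = 78*(-1 + √115/5)²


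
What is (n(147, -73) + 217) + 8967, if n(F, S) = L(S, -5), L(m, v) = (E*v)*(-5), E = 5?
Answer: 9309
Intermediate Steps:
L(m, v) = -25*v (L(m, v) = (5*v)*(-5) = -25*v)
n(F, S) = 125 (n(F, S) = -25*(-5) = 125)
(n(147, -73) + 217) + 8967 = (125 + 217) + 8967 = 342 + 8967 = 9309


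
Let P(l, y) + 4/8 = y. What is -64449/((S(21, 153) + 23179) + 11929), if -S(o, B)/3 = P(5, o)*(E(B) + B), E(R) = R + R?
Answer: -128898/13759 ≈ -9.3683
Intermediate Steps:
P(l, y) = -½ + y
E(R) = 2*R
S(o, B) = -9*B*(-½ + o) (S(o, B) = -3*(-½ + o)*(2*B + B) = -3*(-½ + o)*3*B = -9*B*(-½ + o))
-64449/((S(21, 153) + 23179) + 11929) = -64449/(((9/2)*153*(1 - 2*21) + 23179) + 11929) = -64449/(((9/2)*153*(1 - 42) + 23179) + 11929) = -64449/(((9/2)*153*(-41) + 23179) + 11929) = -64449/((-56457/2 + 23179) + 11929) = -64449/(-10099/2 + 11929) = -64449/13759/2 = -64449*2/13759 = -128898/13759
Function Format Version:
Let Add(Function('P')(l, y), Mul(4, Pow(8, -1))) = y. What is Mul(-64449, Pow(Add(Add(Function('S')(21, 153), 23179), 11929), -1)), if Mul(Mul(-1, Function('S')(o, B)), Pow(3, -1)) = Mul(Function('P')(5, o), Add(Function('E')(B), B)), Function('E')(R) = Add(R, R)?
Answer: Rational(-128898, 13759) ≈ -9.3683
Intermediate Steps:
Function('P')(l, y) = Add(Rational(-1, 2), y)
Function('E')(R) = Mul(2, R)
Function('S')(o, B) = Mul(-9, B, Add(Rational(-1, 2), o)) (Function('S')(o, B) = Mul(-3, Mul(Add(Rational(-1, 2), o), Add(Mul(2, B), B))) = Mul(-3, Mul(Add(Rational(-1, 2), o), Mul(3, B))) = Mul(-3, Mul(3, B, Add(Rational(-1, 2), o))) = Mul(-9, B, Add(Rational(-1, 2), o)))
Mul(-64449, Pow(Add(Add(Function('S')(21, 153), 23179), 11929), -1)) = Mul(-64449, Pow(Add(Add(Mul(Rational(9, 2), 153, Add(1, Mul(-2, 21))), 23179), 11929), -1)) = Mul(-64449, Pow(Add(Add(Mul(Rational(9, 2), 153, Add(1, -42)), 23179), 11929), -1)) = Mul(-64449, Pow(Add(Add(Mul(Rational(9, 2), 153, -41), 23179), 11929), -1)) = Mul(-64449, Pow(Add(Add(Rational(-56457, 2), 23179), 11929), -1)) = Mul(-64449, Pow(Add(Rational(-10099, 2), 11929), -1)) = Mul(-64449, Pow(Rational(13759, 2), -1)) = Mul(-64449, Rational(2, 13759)) = Rational(-128898, 13759)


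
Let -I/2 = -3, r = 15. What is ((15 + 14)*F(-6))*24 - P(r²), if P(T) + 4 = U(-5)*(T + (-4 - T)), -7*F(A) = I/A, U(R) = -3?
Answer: 640/7 ≈ 91.429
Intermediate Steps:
I = 6 (I = -2*(-3) = 6)
F(A) = -6/(7*A)
P(T) = 8 (P(T) = -4 - 3*(T + (-4 - T)) = -4 - 3*(-4) = -4 + 12 = 8)
((15 + 14)*F(-6))*24 - P(r²) = ((15 + 14)*(-6/7/(-6)))*24 - 1*8 = (29*(-6/7*(-⅙)))*24 - 8 = (29*(⅐))*24 - 8 = (29/7)*24 - 8 = 696/7 - 8 = 640/7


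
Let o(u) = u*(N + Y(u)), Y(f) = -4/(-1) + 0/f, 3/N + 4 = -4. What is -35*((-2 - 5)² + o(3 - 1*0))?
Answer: -16765/8 ≈ -2095.6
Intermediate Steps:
N = -3/8 (N = 3/(-4 - 4) = 3/(-8) = 3*(-⅛) = -3/8 ≈ -0.37500)
Y(f) = 4 (Y(f) = -4*(-1) + 0 = 4 + 0 = 4)
o(u) = 29*u/8 (o(u) = u*(-3/8 + 4) = u*(29/8) = 29*u/8)
-35*((-2 - 5)² + o(3 - 1*0)) = -35*((-2 - 5)² + 29*(3 - 1*0)/8) = -35*((-7)² + 29*(3 + 0)/8) = -35*(49 + (29/8)*3) = -35*(49 + 87/8) = -35*479/8 = -16765/8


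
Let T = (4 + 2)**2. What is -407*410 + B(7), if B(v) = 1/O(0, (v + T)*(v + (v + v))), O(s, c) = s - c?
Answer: -150683611/903 ≈ -1.6687e+5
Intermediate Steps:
T = 36 (T = 6**2 = 36)
B(v) = -1/(3*v*(36 + v)) (B(v) = 1/(0 - (v + 36)*(v + (v + v))) = 1/(0 - (36 + v)*(v + 2*v)) = 1/(0 - (36 + v)*3*v) = 1/(0 - 3*v*(36 + v)) = 1/(-3*v*(36 + v)) = -1/(3*v*(36 + v)))
-407*410 + B(7) = -407*410 - 1/3/(7*(36 + 7)) = -166870 - 1/3*1/7/43 = -166870 - 1/3*1/7*1/43 = -166870 - 1/903 = -150683611/903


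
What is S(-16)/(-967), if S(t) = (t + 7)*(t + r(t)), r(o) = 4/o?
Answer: -585/3868 ≈ -0.15124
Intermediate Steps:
S(t) = (7 + t)*(t + 4/t) (S(t) = (t + 7)*(t + 4/t) = (7 + t)*(t + 4/t))
S(-16)/(-967) = (4 + (-16)² + 7*(-16) + 28/(-16))/(-967) = (4 + 256 - 112 + 28*(-1/16))*(-1/967) = (4 + 256 - 112 - 7/4)*(-1/967) = (585/4)*(-1/967) = -585/3868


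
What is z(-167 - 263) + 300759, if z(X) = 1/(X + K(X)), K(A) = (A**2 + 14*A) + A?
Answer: 53541117181/178020 ≈ 3.0076e+5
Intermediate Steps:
K(A) = A**2 + 15*A
z(X) = 1/(X + X*(15 + X))
z(-167 - 263) + 300759 = 1/((-167 - 263)*(16 + (-167 - 263))) + 300759 = 1/((-430)*(16 - 430)) + 300759 = -1/430/(-414) + 300759 = -1/430*(-1/414) + 300759 = 1/178020 + 300759 = 53541117181/178020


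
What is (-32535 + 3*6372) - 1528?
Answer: -14947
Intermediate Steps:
(-32535 + 3*6372) - 1528 = (-32535 + 19116) - 1528 = -13419 - 1528 = -14947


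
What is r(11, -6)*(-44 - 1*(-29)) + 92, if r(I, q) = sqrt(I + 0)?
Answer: 92 - 15*sqrt(11) ≈ 42.251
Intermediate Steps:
r(I, q) = sqrt(I)
r(11, -6)*(-44 - 1*(-29)) + 92 = sqrt(11)*(-44 - 1*(-29)) + 92 = sqrt(11)*(-44 + 29) + 92 = sqrt(11)*(-15) + 92 = -15*sqrt(11) + 92 = 92 - 15*sqrt(11)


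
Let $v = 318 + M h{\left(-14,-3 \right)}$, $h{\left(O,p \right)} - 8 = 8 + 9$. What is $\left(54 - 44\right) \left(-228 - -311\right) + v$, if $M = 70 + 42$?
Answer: $3948$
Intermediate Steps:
$M = 112$
$h{\left(O,p \right)} = 25$ ($h{\left(O,p \right)} = 8 + \left(8 + 9\right) = 8 + 17 = 25$)
$v = 3118$ ($v = 318 + 112 \cdot 25 = 318 + 2800 = 3118$)
$\left(54 - 44\right) \left(-228 - -311\right) + v = \left(54 - 44\right) \left(-228 - -311\right) + 3118 = \left(54 - 44\right) \left(-228 + 311\right) + 3118 = 10 \cdot 83 + 3118 = 830 + 3118 = 3948$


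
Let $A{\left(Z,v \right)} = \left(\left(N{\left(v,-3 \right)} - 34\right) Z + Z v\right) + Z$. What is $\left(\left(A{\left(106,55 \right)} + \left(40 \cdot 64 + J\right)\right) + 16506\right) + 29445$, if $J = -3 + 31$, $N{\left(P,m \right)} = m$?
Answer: $50553$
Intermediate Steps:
$J = 28$
$A{\left(Z,v \right)} = - 36 Z + Z v$ ($A{\left(Z,v \right)} = \left(\left(-3 - 34\right) Z + Z v\right) + Z = \left(- 37 Z + Z v\right) + Z = - 36 Z + Z v$)
$\left(\left(A{\left(106,55 \right)} + \left(40 \cdot 64 + J\right)\right) + 16506\right) + 29445 = \left(\left(106 \left(-36 + 55\right) + \left(40 \cdot 64 + 28\right)\right) + 16506\right) + 29445 = \left(\left(106 \cdot 19 + \left(2560 + 28\right)\right) + 16506\right) + 29445 = \left(\left(2014 + 2588\right) + 16506\right) + 29445 = \left(4602 + 16506\right) + 29445 = 21108 + 29445 = 50553$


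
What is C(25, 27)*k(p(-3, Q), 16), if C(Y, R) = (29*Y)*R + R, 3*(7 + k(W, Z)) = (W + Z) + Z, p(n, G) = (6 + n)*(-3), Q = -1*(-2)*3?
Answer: 13068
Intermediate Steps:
Q = 6 (Q = 2*3 = 6)
p(n, G) = -18 - 3*n
k(W, Z) = -7 + W/3 + 2*Z/3 (k(W, Z) = -7 + ((W + Z) + Z)/3 = -7 + (W + 2*Z)/3 = -7 + (W/3 + 2*Z/3) = -7 + W/3 + 2*Z/3)
C(Y, R) = R + 29*R*Y (C(Y, R) = 29*R*Y + R = R + 29*R*Y)
C(25, 27)*k(p(-3, Q), 16) = (27*(1 + 29*25))*(-7 + (-18 - 3*(-3))/3 + (2/3)*16) = (27*(1 + 725))*(-7 + (-18 + 9)/3 + 32/3) = (27*726)*(-7 + (1/3)*(-9) + 32/3) = 19602*(-7 - 3 + 32/3) = 19602*(2/3) = 13068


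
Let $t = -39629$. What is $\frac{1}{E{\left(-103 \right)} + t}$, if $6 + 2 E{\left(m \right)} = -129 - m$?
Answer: $- \frac{1}{39645} \approx -2.5224 \cdot 10^{-5}$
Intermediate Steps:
$E{\left(m \right)} = - \frac{135}{2} - \frac{m}{2}$ ($E{\left(m \right)} = -3 + \frac{-129 - m}{2} = -3 - \left(\frac{129}{2} + \frac{m}{2}\right) = - \frac{135}{2} - \frac{m}{2}$)
$\frac{1}{E{\left(-103 \right)} + t} = \frac{1}{\left(- \frac{135}{2} - - \frac{103}{2}\right) - 39629} = \frac{1}{\left(- \frac{135}{2} + \frac{103}{2}\right) - 39629} = \frac{1}{-16 - 39629} = \frac{1}{-39645} = - \frac{1}{39645}$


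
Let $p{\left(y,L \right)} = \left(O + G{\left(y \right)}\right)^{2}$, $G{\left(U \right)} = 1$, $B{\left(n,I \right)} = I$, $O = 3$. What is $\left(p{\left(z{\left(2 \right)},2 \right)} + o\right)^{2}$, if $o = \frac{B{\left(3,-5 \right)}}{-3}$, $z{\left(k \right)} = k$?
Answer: $\frac{2809}{9} \approx 312.11$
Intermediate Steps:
$p{\left(y,L \right)} = 16$ ($p{\left(y,L \right)} = \left(3 + 1\right)^{2} = 4^{2} = 16$)
$o = \frac{5}{3}$ ($o = - \frac{5}{-3} = \left(-5\right) \left(- \frac{1}{3}\right) = \frac{5}{3} \approx 1.6667$)
$\left(p{\left(z{\left(2 \right)},2 \right)} + o\right)^{2} = \left(16 + \frac{5}{3}\right)^{2} = \left(\frac{53}{3}\right)^{2} = \frac{2809}{9}$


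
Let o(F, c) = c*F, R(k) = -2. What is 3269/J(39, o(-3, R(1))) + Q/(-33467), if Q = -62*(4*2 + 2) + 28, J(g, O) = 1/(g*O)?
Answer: 25600448374/33467 ≈ 7.6495e+5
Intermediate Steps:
o(F, c) = F*c
J(g, O) = 1/(O*g)
Q = -592 (Q = -62*(8 + 2) + 28 = -62*10 + 28 = -620 + 28 = -592)
3269/J(39, o(-3, R(1))) + Q/(-33467) = 3269/((1/(-3*(-2)*39))) - 592/(-33467) = 3269/(((1/39)/6)) - 592*(-1/33467) = 3269/(((1/6)*(1/39))) + 592/33467 = 3269/(1/234) + 592/33467 = 3269*234 + 592/33467 = 764946 + 592/33467 = 25600448374/33467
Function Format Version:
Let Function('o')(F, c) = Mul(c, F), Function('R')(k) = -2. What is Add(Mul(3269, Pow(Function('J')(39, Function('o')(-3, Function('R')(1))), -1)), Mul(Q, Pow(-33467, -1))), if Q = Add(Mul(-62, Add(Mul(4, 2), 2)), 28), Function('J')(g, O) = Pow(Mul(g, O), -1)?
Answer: Rational(25600448374, 33467) ≈ 7.6495e+5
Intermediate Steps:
Function('o')(F, c) = Mul(F, c)
Function('J')(g, O) = Mul(Pow(O, -1), Pow(g, -1)) (Function('J')(g, O) = Pow(Mul(O, g), -1) = Mul(Pow(O, -1), Pow(g, -1)))
Q = -592 (Q = Add(Mul(-62, Add(8, 2)), 28) = Add(Mul(-62, 10), 28) = Add(-620, 28) = -592)
Add(Mul(3269, Pow(Function('J')(39, Function('o')(-3, Function('R')(1))), -1)), Mul(Q, Pow(-33467, -1))) = Add(Mul(3269, Pow(Mul(Pow(Mul(-3, -2), -1), Pow(39, -1)), -1)), Mul(-592, Pow(-33467, -1))) = Add(Mul(3269, Pow(Mul(Pow(6, -1), Rational(1, 39)), -1)), Mul(-592, Rational(-1, 33467))) = Add(Mul(3269, Pow(Mul(Rational(1, 6), Rational(1, 39)), -1)), Rational(592, 33467)) = Add(Mul(3269, Pow(Rational(1, 234), -1)), Rational(592, 33467)) = Add(Mul(3269, 234), Rational(592, 33467)) = Add(764946, Rational(592, 33467)) = Rational(25600448374, 33467)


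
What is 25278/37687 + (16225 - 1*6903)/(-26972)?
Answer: 165240001/508246882 ≈ 0.32512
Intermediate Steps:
25278/37687 + (16225 - 1*6903)/(-26972) = 25278*(1/37687) + (16225 - 6903)*(-1/26972) = 25278/37687 + 9322*(-1/26972) = 25278/37687 - 4661/13486 = 165240001/508246882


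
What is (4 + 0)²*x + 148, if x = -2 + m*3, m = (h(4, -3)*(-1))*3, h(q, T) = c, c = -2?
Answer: 404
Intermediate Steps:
h(q, T) = -2
m = 6 (m = -2*(-1)*3 = 2*3 = 6)
x = 16 (x = -2 + 6*3 = -2 + 18 = 16)
(4 + 0)²*x + 148 = (4 + 0)²*16 + 148 = 4²*16 + 148 = 16*16 + 148 = 256 + 148 = 404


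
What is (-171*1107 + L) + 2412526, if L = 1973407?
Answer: 4196636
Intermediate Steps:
(-171*1107 + L) + 2412526 = (-171*1107 + 1973407) + 2412526 = (-189297 + 1973407) + 2412526 = 1784110 + 2412526 = 4196636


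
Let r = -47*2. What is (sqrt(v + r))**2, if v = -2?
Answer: -96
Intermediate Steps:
r = -94
(sqrt(v + r))**2 = (sqrt(-2 - 94))**2 = (sqrt(-96))**2 = (4*I*sqrt(6))**2 = -96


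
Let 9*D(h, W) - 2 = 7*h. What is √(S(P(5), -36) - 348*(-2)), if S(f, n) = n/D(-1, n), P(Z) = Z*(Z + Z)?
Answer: 2*√4755/5 ≈ 27.583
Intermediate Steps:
D(h, W) = 2/9 + 7*h/9 (D(h, W) = 2/9 + (7*h)/9 = 2/9 + 7*h/9)
P(Z) = 2*Z² (P(Z) = Z*(2*Z) = 2*Z²)
S(f, n) = -9*n/5 (S(f, n) = n/(2/9 + (7/9)*(-1)) = n/(2/9 - 7/9) = n/(-5/9) = n*(-9/5) = -9*n/5)
√(S(P(5), -36) - 348*(-2)) = √(-9/5*(-36) - 348*(-2)) = √(324/5 + 696) = √(3804/5) = 2*√4755/5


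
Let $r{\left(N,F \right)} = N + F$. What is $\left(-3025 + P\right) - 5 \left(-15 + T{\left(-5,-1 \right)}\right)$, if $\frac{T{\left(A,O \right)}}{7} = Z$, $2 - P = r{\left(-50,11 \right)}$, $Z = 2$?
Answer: $-2979$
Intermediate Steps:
$r{\left(N,F \right)} = F + N$
$P = 41$ ($P = 2 - \left(11 - 50\right) = 2 - -39 = 2 + 39 = 41$)
$T{\left(A,O \right)} = 14$ ($T{\left(A,O \right)} = 7 \cdot 2 = 14$)
$\left(-3025 + P\right) - 5 \left(-15 + T{\left(-5,-1 \right)}\right) = \left(-3025 + 41\right) - 5 \left(-15 + 14\right) = -2984 - -5 = -2984 + 5 = -2979$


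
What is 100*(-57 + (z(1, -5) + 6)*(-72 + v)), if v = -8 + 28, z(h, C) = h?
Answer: -42100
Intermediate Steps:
v = 20
100*(-57 + (z(1, -5) + 6)*(-72 + v)) = 100*(-57 + (1 + 6)*(-72 + 20)) = 100*(-57 + 7*(-52)) = 100*(-57 - 364) = 100*(-421) = -42100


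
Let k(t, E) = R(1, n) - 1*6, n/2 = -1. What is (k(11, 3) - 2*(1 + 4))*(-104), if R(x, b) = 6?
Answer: 1040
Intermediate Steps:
n = -2 (n = 2*(-1) = -2)
k(t, E) = 0 (k(t, E) = 6 - 1*6 = 6 - 6 = 0)
(k(11, 3) - 2*(1 + 4))*(-104) = (0 - 2*(1 + 4))*(-104) = (0 - 2*5)*(-104) = (0 - 10)*(-104) = -10*(-104) = 1040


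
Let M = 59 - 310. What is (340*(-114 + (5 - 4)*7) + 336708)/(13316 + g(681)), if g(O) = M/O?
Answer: 204523368/9067945 ≈ 22.555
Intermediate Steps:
M = -251
g(O) = -251/O
(340*(-114 + (5 - 4)*7) + 336708)/(13316 + g(681)) = (340*(-114 + (5 - 4)*7) + 336708)/(13316 - 251/681) = (340*(-114 + 1*7) + 336708)/(13316 - 251*1/681) = (340*(-114 + 7) + 336708)/(13316 - 251/681) = (340*(-107) + 336708)/(9067945/681) = (-36380 + 336708)*(681/9067945) = 300328*(681/9067945) = 204523368/9067945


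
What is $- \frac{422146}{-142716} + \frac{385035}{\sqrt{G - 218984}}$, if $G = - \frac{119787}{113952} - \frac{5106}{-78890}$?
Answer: $\frac{211073}{71358} - \frac{10780980 i \sqrt{1185299009383127590}}{14265242621051} \approx 2.9579 - 822.8 i$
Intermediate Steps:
$G = - \frac{64262011}{65142560}$ ($G = \left(-119787\right) \frac{1}{113952} - - \frac{111}{1715} = - \frac{39929}{37984} + \frac{111}{1715} = - \frac{64262011}{65142560} \approx -0.98648$)
$- \frac{422146}{-142716} + \frac{385035}{\sqrt{G - 218984}} = - \frac{422146}{-142716} + \frac{385035}{\sqrt{- \frac{64262011}{65142560} - 218984}} = \left(-422146\right) \left(- \frac{1}{142716}\right) + \frac{385035}{\sqrt{- \frac{14265242621051}{65142560}}} = \frac{211073}{71358} + \frac{385035}{\frac{1}{2326520} i \sqrt{1185299009383127590}} = \frac{211073}{71358} + 385035 \left(- \frac{28 i \sqrt{1185299009383127590}}{14265242621051}\right) = \frac{211073}{71358} - \frac{10780980 i \sqrt{1185299009383127590}}{14265242621051}$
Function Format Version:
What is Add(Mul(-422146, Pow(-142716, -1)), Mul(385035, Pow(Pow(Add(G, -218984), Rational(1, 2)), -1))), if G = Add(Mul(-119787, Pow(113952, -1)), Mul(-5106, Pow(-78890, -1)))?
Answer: Add(Rational(211073, 71358), Mul(Rational(-10780980, 14265242621051), I, Pow(1185299009383127590, Rational(1, 2)))) ≈ Add(2.9579, Mul(-822.80, I))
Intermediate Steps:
G = Rational(-64262011, 65142560) (G = Add(Mul(-119787, Rational(1, 113952)), Mul(-5106, Rational(-1, 78890))) = Add(Rational(-39929, 37984), Rational(111, 1715)) = Rational(-64262011, 65142560) ≈ -0.98648)
Add(Mul(-422146, Pow(-142716, -1)), Mul(385035, Pow(Pow(Add(G, -218984), Rational(1, 2)), -1))) = Add(Mul(-422146, Pow(-142716, -1)), Mul(385035, Pow(Pow(Add(Rational(-64262011, 65142560), -218984), Rational(1, 2)), -1))) = Add(Mul(-422146, Rational(-1, 142716)), Mul(385035, Pow(Pow(Rational(-14265242621051, 65142560), Rational(1, 2)), -1))) = Add(Rational(211073, 71358), Mul(385035, Pow(Mul(Rational(1, 2326520), I, Pow(1185299009383127590, Rational(1, 2))), -1))) = Add(Rational(211073, 71358), Mul(385035, Mul(Rational(-28, 14265242621051), I, Pow(1185299009383127590, Rational(1, 2))))) = Add(Rational(211073, 71358), Mul(Rational(-10780980, 14265242621051), I, Pow(1185299009383127590, Rational(1, 2))))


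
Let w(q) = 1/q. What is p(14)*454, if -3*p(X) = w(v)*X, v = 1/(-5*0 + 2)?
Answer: -12712/3 ≈ -4237.3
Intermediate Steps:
v = 1/2 (v = 1/(0 + 2) = 1/2 ≈ 0.50000)
p(X) = -2*X/3 (p(X) = -X/(3*1/2) = -2*X/3)
p(14)*454 = -2/3*14*454 = -28/3*454 = -12712/3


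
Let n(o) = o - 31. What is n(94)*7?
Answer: 441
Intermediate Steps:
n(o) = -31 + o
n(94)*7 = (-31 + 94)*7 = 63*7 = 441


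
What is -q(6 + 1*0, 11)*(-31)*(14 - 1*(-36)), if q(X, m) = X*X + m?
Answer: 72850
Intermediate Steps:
q(X, m) = m + X² (q(X, m) = X² + m = m + X²)
-q(6 + 1*0, 11)*(-31)*(14 - 1*(-36)) = -(11 + (6 + 1*0)²)*(-31)*(14 - 1*(-36)) = -(11 + (6 + 0)²)*(-31)*(14 + 36) = -(11 + 6²)*(-31)*50 = -(11 + 36)*(-31)*50 = -47*(-31)*50 = -(-1457)*50 = -1*(-72850) = 72850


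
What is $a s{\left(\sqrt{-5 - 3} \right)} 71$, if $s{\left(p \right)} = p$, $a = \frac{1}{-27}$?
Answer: $- \frac{142 i \sqrt{2}}{27} \approx - 7.4377 i$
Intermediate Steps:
$a = - \frac{1}{27} \approx -0.037037$
$a s{\left(\sqrt{-5 - 3} \right)} 71 = - \frac{\sqrt{-5 - 3}}{27} \cdot 71 = - \frac{\sqrt{-8}}{27} \cdot 71 = - \frac{2 i \sqrt{2}}{27} \cdot 71 = - \frac{142 i \sqrt{2}}{27}$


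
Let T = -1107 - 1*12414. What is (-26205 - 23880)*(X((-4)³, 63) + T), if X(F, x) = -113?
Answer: 682858890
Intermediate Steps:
T = -13521 (T = -1107 - 12414 = -13521)
(-26205 - 23880)*(X((-4)³, 63) + T) = (-26205 - 23880)*(-113 - 13521) = -50085*(-13634) = 682858890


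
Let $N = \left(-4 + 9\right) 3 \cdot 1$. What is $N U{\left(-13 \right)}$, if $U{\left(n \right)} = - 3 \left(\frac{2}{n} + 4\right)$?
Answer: $- \frac{2250}{13} \approx -173.08$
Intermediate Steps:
$U{\left(n \right)} = -12 - \frac{6}{n}$ ($U{\left(n \right)} = - 3 \left(4 + \frac{2}{n}\right) = -12 - \frac{6}{n}$)
$N = 15$ ($N = 5 \cdot 3 = 15$)
$N U{\left(-13 \right)} = 15 \left(-12 - \frac{6}{-13}\right) = 15 \left(-12 - - \frac{6}{13}\right) = 15 \left(-12 + \frac{6}{13}\right) = 15 \left(- \frac{150}{13}\right) = - \frac{2250}{13}$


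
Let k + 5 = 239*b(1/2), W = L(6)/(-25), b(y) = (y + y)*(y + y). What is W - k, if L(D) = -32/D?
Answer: -17534/75 ≈ -233.79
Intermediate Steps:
b(y) = 4*y² (b(y) = (2*y)*(2*y) = 4*y²)
W = 16/75 (W = -32/6/(-25) = -32*⅙*(-1/25) = -16/3*(-1/25) = 16/75 ≈ 0.21333)
k = 234 (k = -5 + 239*(4*(1/2)²) = -5 + 239*(4*(½)²) = -5 + 239*(4*(¼)) = -5 + 239*1 = -5 + 239 = 234)
W - k = 16/75 - 1*234 = 16/75 - 234 = -17534/75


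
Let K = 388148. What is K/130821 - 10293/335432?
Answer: 128850719383/43881549672 ≈ 2.9363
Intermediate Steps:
K/130821 - 10293/335432 = 388148/130821 - 10293/335432 = 128850719383/43881549672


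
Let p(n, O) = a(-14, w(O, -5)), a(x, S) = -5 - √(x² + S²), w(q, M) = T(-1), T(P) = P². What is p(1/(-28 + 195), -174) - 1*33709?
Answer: -33714 - √197 ≈ -33728.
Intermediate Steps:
w(q, M) = 1 (w(q, M) = (-1)² = 1)
a(x, S) = -5 - √(S² + x²)
p(n, O) = -5 - √197 (p(n, O) = -5 - √(1² + (-14)²) = -5 - √(1 + 196) = -5 - √197)
p(1/(-28 + 195), -174) - 1*33709 = (-5 - √197) - 1*33709 = (-5 - √197) - 33709 = -33714 - √197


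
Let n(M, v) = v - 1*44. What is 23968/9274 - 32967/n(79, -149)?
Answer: 155180891/894941 ≈ 173.40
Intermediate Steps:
n(M, v) = -44 + v (n(M, v) = v - 44 = -44 + v)
23968/9274 - 32967/n(79, -149) = 23968/9274 - 32967/(-44 - 149) = 23968*(1/9274) - 32967/(-193) = 11984/4637 - 32967*(-1/193) = 11984/4637 + 32967/193 = 155180891/894941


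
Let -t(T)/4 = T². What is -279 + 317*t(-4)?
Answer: -20567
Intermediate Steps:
t(T) = -4*T²
-279 + 317*t(-4) = -279 + 317*(-4*(-4)²) = -279 + 317*(-4*16) = -279 + 317*(-64) = -279 - 20288 = -20567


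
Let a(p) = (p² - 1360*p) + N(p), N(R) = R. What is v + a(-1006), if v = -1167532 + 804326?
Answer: 2015984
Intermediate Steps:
a(p) = p² - 1359*p (a(p) = (p² - 1360*p) + p = p² - 1359*p)
v = -363206
v + a(-1006) = -363206 - 1006*(-1359 - 1006) = -363206 - 1006*(-2365) = -363206 + 2379190 = 2015984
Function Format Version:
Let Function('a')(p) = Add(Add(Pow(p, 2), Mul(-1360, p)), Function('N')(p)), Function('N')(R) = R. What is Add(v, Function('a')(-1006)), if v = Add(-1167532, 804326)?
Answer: 2015984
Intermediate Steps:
Function('a')(p) = Add(Pow(p, 2), Mul(-1359, p)) (Function('a')(p) = Add(Add(Pow(p, 2), Mul(-1360, p)), p) = Add(Pow(p, 2), Mul(-1359, p)))
v = -363206
Add(v, Function('a')(-1006)) = Add(-363206, Mul(-1006, Add(-1359, -1006))) = Add(-363206, Mul(-1006, -2365)) = Add(-363206, 2379190) = 2015984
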